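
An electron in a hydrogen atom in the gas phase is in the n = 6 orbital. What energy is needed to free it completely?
0.3779 eV

The ionization energy is the energy needed to remove the electron completely (n → ∞).

For hydrogen, E_n = -13.6057 eV / n².

At n = 6: E_6 = -13.6057 / 6² = -0.3779361 eV
At n = ∞: E_∞ = 0 eV

Ionization energy = E_∞ - E_6 = 0 - (-0.3779361) = 0.3779361 eV
Ionization energy ≈ 0.3779 eV

This is also called the binding energy of the electron in state n = 6.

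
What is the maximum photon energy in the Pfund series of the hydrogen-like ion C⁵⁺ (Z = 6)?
19.59221 eV

The series limit corresponds to the transition from n = ∞ to n = 5.
This is the highest energy (shortest wavelength) transition in the Pfund series.

E_∞ = 0 eV
E_5 = -13.6057 × 6² / 5² = -19.59221 eV

Energy at series limit:
ΔE = E_∞ - E_5 = 0 - (-19.59221) = 19.59221 eV

This energy equals the ionization energy from the n = 5 state of C⁵⁺.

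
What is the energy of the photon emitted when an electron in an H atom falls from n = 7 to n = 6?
0.100269 eV

The energy levels are E_n = -13.6057 eV / n².

Energy at n = 7: E_7 = -13.6057 / 7² = -0.277667347 eV
Energy at n = 6: E_6 = -13.6057 / 6² = -0.377936111 eV

For emission (electron falling to lower state), the photon energy is:
E_photon = E_7 - E_6 = |-0.277667347 - (-0.377936111)|
E_photon = 0.100269 eV

This energy is carried away by the emitted photon.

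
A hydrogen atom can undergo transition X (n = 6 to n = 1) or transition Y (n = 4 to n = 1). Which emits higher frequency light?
6 → 1

Calculate the energy for each transition:

Transition 6 → 1:
ΔE₁ = |E_1 - E_6| = |-13.6057/1² - (-13.6057/6²)|
ΔE₁ = |-13.60570000 - (-0.37793611)| = 13.22776 eV

Transition 4 → 1:
ΔE₂ = |E_1 - E_4| = |-13.6057/1² - (-13.6057/4²)|
ΔE₂ = |-13.60570000 - (-0.85035625)| = 12.75534 eV

Since 13.22776 eV > 12.75534 eV, the transition 6 → 1 emits the more energetic photon.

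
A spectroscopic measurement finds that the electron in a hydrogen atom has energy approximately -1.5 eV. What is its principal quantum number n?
n = 3

The exact energy levels follow E_n = -13.6057 eV / n².

The measured value (-1.5 eV) is reported to only 2 significant figures, so we must test candidate n values and see which one matches to that precision.

Candidate energies:
  n = 1:  E = -13.6057/1² = -13.605700 eV
  n = 2:  E = -13.6057/2² = -3.401425 eV
  n = 3:  E = -13.6057/3² = -1.511744 eV  ← matches
  n = 4:  E = -13.6057/4² = -0.850356 eV
  n = 5:  E = -13.6057/5² = -0.544228 eV

Checking against the measurement of -1.5 eV (2 sig figs), only n = 3 agrees:
E_3 = -1.511744 eV, which rounds to -1.5 eV ✓

Therefore n = 3.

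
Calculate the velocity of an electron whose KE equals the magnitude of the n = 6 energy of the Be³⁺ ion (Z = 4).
1.45846e+06 m/s (or 0.486% of c)

The binding energy at n = 6 for Be³⁺ is:
E_6 = -13.6057 × 4²/6² = -6.04697778 eV
|E_6| = 6.04697778 eV

Convert to Joules:
KE = 6.04697778 eV × (1.602177 × 10⁻¹⁹ J/eV) = 9.6883287e-19 J

Using KE = ½mv²:
v = √(2·KE/m_e)
v = √(2 × 9.6883287e-19 J / 9.10938 × 10⁻³¹ kg)
v = 1.45846e+06 m/s

This is approximately 0.486% the speed of light.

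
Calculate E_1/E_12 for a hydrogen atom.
144.000

Using E_n = -13.6057 Z² / n² eV with Z = 1:

E_1 = -13.6057 / 1² = -13.6057 / 1 = -13.605700000 eV
E_12 = -13.6057 / 12² = -13.6057 / 144 = -0.094484028 eV

The ratio is:
E_1/E_12 = (-13.605700000) / (-0.094484028)
E_1/E_12 = (-13.6057/1) / (-13.6057/144)
E_1/E_12 = 144/1
E_1/E_12 = 144.000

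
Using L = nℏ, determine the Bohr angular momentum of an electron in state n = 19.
2.00e-33 J·s (or 19ℏ)

In the Bohr model, angular momentum is quantized:
L = nℏ

where ℏ = h/(2π) = 1.0546e-34 J·s

For n = 19:
L = 19 × 1.0546e-34 J·s
L = 2.00e-33 J·s

This can also be written as L = 19ℏ.
The angular momentum is an integer multiple of the reduced Planck constant.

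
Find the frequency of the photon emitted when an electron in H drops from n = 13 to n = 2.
8.03e+14 Hz

First, find the transition energy:
E_13 = -13.6057 / 13² = -0.08050710 eV
E_2 = -13.6057 / 2² = -3.40142500 eV
|ΔE| = |E_2 - E_13| = 3.32091790 eV

Convert to Joules: E = 3.32091790 eV × (1.602177 × 10⁻¹⁹ J/eV) = 5.3207e-19 J

Using E = hf:
f = E/h = 5.3207e-19 J / (6.62607 × 10⁻³⁴ J·s)
f = 8.03e+14 Hz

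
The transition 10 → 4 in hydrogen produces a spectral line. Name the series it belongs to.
Brackett series

The spectral series in hydrogen are named based on the final (lower) energy level:
- Lyman series: n_final = 1 (ultraviolet)
- Balmer series: n_final = 2 (visible/near-UV)
- Paschen series: n_final = 3 (infrared)
- Brackett series: n_final = 4 (infrared)
- Pfund series: n_final = 5 (far infrared)

Since this transition ends at n = 4, it belongs to the Brackett series.

For reference, this 10 → 4 line has photon energy
ΔE = 13.6057 eV × (1/4² - 1/10²) = 0.7142992500 eV,
corresponding to wavelength λ = hc/ΔE = 1239.84 eV·nm / 0.7142992500 eV = 1735.7431 nm in the infrared region.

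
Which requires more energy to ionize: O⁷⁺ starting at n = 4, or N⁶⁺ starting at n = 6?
O⁷⁺ at n = 4 (E = -54.423 eV)

Using E_n = -13.6057 Z² / n² eV:

O⁷⁺ (Z = 8) at n = 4:
E = -13.6057 × 8² / 4² = -13.6057 × 64 / 16 = -54.422800 eV

N⁶⁺ (Z = 7) at n = 6:
E = -13.6057 × 7² / 6² = -13.6057 × 49 / 36 = -18.518869 eV

Since -54.422800 eV < -18.518869 eV,
O⁷⁺ at n = 4 is more tightly bound (requires more energy to ionize).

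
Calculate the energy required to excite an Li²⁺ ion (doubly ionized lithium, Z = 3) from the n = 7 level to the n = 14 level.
1.874255 eV

The energy levels of a hydrogen-like atom are E_n = -13.6057 Z² eV / n².

Energy at n = 7: E_7 = -13.6057 × 3² / 7² = -2.499006122 eV
Energy at n = 14: E_14 = -13.6057 × 3² / 14² = -0.624751531 eV

The excitation energy is the difference:
ΔE = E_14 - E_7
ΔE = -0.624751531 - (-2.499006122)
ΔE = 1.874255 eV

Since this is positive, energy must be absorbed (photon absorption).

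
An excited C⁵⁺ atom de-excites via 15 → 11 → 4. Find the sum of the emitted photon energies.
28.436 eV

The energy levels of C⁵⁺ are E_n = -13.6057 × 6² / n² eV.

First transition (15 → 11):
ΔE₁ = |E_11 - E_15|
ΔE₁ = |-4.047976860 - (-2.176912000)| = 1.871065 eV

Second transition (11 → 4):
ΔE₂ = |E_4 - E_11|
ΔE₂ = |-30.612825000 - (-4.047976860)| = 26.564848 eV

Total energy released:
E_total = ΔE₁ + ΔE₂ = 1.871065 + 26.564848 = 28.436 eV

Note: This equals the direct transition 15 → 4: 28.436 eV ✓
Energy is conserved regardless of the path taken.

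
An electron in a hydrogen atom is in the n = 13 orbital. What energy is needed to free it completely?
0.08051 eV

The ionization energy is the energy needed to remove the electron completely (n → ∞).

For hydrogen, E_n = -13.6057 eV / n².

At n = 13: E_13 = -13.6057 / 13² = -0.08050710 eV
At n = ∞: E_∞ = 0 eV

Ionization energy = E_∞ - E_13 = 0 - (-0.08050710) = 0.08050710 eV
Ionization energy ≈ 0.08051 eV

This is also called the binding energy of the electron in state n = 13.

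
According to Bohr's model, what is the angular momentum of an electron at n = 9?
9.491e-34 J·s (or 9ℏ)

In the Bohr model, angular momentum is quantized:
L = nℏ

where ℏ = h/(2π) = 1.05457e-34 J·s

For n = 9:
L = 9 × 1.05457e-34 J·s
L = 9.491e-34 J·s

This can also be written as L = 9ℏ.
The angular momentum is an integer multiple of the reduced Planck constant.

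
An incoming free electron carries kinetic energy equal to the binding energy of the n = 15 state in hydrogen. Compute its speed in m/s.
1.46e+05 m/s (or 0.0486% of c)

The binding energy at n = 15 for hydrogen is:
E_15 = -13.6057/15² = -0.0604698 eV
|E_15| = 0.0604698 eV

Convert to Joules:
KE = 0.0604698 eV × (1.602177 × 10⁻¹⁹ J/eV) = 9.6883e-21 J

Using KE = ½mv²:
v = √(2·KE/m_e)
v = √(2 × 9.6883e-21 J / 9.10938 × 10⁻³¹ kg)
v = 1.46e+05 m/s

This is approximately 0.0486% the speed of light.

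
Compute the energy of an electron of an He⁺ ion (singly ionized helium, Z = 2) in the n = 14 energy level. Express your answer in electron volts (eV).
-0.2777 eV

The energy levels of a hydrogen-like atom are given by:
E_n = -13.6057 Z² / n² eV  (with Z = 2 for He⁺)

For n = 14:
E_14 = -13.6057 × 2² / 14²
E_14 = -13.6057 × 4 / 196
E_14 = -0.2777 eV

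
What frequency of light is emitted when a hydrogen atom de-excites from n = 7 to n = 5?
6.445e+13 Hz

First, find the transition energy:
E_7 = -13.6057 / 7² = -0.2776673 eV
E_5 = -13.6057 / 5² = -0.5442280 eV
|ΔE| = |E_5 - E_7| = 0.2665607 eV

Convert to Joules: E = 0.2665607 eV × (1.602177 × 10⁻¹⁹ J/eV) = 4.27077e-20 J

Using E = hf:
f = E/h = 4.27077e-20 J / (6.62607 × 10⁻³⁴ J·s)
f = 6.445e+13 Hz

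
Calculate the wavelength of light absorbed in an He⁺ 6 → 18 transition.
922.6559 nm

First, find the transition energy using E_n = -13.6057 Z² / n² eV:
E_6 = -13.6057 × 2² / 6² = -1.51174444 eV
E_18 = -13.6057 × 2² / 18² = -0.16797160 eV

Photon energy: |ΔE| = |E_18 - E_6| = 1.34377284 eV

Convert to wavelength using E = hc/λ with hc = 1239.84 eV·nm:
λ = hc/E = 1239.84 eV·nm / 1.34377284 eV
λ = 922.6559 nm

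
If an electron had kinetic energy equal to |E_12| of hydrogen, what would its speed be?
1.82308e+05 m/s (or 0.0608% of c)

The binding energy at n = 12 for hydrogen is:
E_12 = -13.6057/12² = -0.0944840278 eV
|E_12| = 0.0944840278 eV

Convert to Joules:
KE = 0.0944840278 eV × (1.602177 × 10⁻¹⁹ J/eV) = 1.5138014e-20 J

Using KE = ½mv²:
v = √(2·KE/m_e)
v = √(2 × 1.5138014e-20 J / 9.10938 × 10⁻³¹ kg)
v = 1.82308e+05 m/s

This is approximately 0.0608% the speed of light.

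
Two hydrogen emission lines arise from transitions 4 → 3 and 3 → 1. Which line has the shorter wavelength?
3 → 1

Calculate the energy for each transition:

Transition 4 → 3:
ΔE₁ = |E_3 - E_4| = |-13.6057/3² - (-13.6057/4²)|
ΔE₁ = |-1.51174444444 - (-0.85035625000)| = 0.66138819 eV

Transition 3 → 1:
ΔE₂ = |E_1 - E_3| = |-13.6057/1² - (-13.6057/3²)|
ΔE₂ = |-13.60570000000 - (-1.51174444444)| = 12.09395556 eV

Since 12.09395556 eV > 0.66138819 eV, the transition 3 → 1 emits the more energetic photon.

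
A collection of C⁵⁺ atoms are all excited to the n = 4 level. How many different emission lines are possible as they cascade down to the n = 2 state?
3

The electron can occupy levels n = 2, 3, ..., 4 during de-excitation — that is m = 4 - 2 + 1 = 3 distinct levels.

The number of distinct spectral lines equals the number of ways to choose 2 of these m levels (each pair gives one possible emission transition):

Number of lines = m(m-1)/2 = 3×2/2 = 3

These correspond to all possible transitions between the 3 levels:
4 → 3, 4 → 2, 3 → 2

Each transition produces a photon with a unique energy (and thus wavelength). This count does not depend on Z.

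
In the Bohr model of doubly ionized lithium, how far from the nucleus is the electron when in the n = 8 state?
1.1289 nm (or 11.2891 Å)

The Bohr radius formula is:
r_n = n² a₀ / Z

where a₀ = 0.0529177 nm is the Bohr radius.

For Li²⁺ (Z = 3) at n = 8:
r_8 = 8² × 0.0529177 nm / 3
r_8 = 64 × 0.0529177 nm / 3
r_8 = 3.38673 nm / 3
r_8 = 1.1289 nm

The electron orbits at approximately 1.1289 nm from the nucleus.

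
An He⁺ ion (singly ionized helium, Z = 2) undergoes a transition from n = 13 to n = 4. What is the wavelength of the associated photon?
402.6243 nm

First, find the transition energy using E_n = -13.6057 Z² / n² eV:
E_13 = -13.6057 × 2² / 13² = -0.32202840 eV
E_4 = -13.6057 × 2² / 4² = -3.40142500 eV

Photon energy: |ΔE| = |E_4 - E_13| = 3.07939660 eV

Convert to wavelength using E = hc/λ with hc = 1239.84 eV·nm:
λ = hc/E = 1239.84 eV·nm / 3.07939660 eV
λ = 402.6243 nm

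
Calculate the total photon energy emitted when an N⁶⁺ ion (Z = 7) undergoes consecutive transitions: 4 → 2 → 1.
625.01 eV

The energy levels of N⁶⁺ are E_n = -13.6057 × 7² / n² eV.

First transition (4 → 2):
ΔE₁ = |E_2 - E_4|
ΔE₁ = |-166.66982500 - (-41.66745625)| = 125.00237 eV

Second transition (2 → 1):
ΔE₂ = |E_1 - E_2|
ΔE₂ = |-666.67930000 - (-166.66982500)| = 500.00948 eV

Total energy released:
E_total = ΔE₁ + ΔE₂ = 125.00237 + 500.00948 = 625.01 eV

Note: This equals the direct transition 4 → 1: 625.01 eV ✓
Energy is conserved regardless of the path taken.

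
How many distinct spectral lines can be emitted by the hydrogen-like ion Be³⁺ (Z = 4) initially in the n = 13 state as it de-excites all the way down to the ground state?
78

The electron can occupy levels n = 1, 2, ..., 13 during de-excitation — that is m = 13 - 1 + 1 = 13 distinct levels.

The number of distinct spectral lines equals the number of ways to choose 2 of these m levels (each pair gives one possible emission transition):

Number of lines = m(m-1)/2 = 13×12/2 = 78

These correspond to all possible transitions between the 13 levels:
13 → 12, 13 → 11, 13 → 10, 13 → 9, 13 → 8, 13 → 7, 13 → 6, 13 → 5...

Each transition produces a photon with a unique energy (and thus wavelength). This count does not depend on Z.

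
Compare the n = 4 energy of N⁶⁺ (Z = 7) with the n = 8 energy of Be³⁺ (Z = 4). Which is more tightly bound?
N⁶⁺ at n = 4 (E = -41.667 eV)

Using E_n = -13.6057 Z² / n² eV:

N⁶⁺ (Z = 7) at n = 4:
E = -13.6057 × 7² / 4² = -13.6057 × 49 / 16 = -41.667456 eV

Be³⁺ (Z = 4) at n = 8:
E = -13.6057 × 4² / 8² = -13.6057 × 16 / 64 = -3.401425 eV

Since -41.667456 eV < -3.401425 eV,
N⁶⁺ at n = 4 is more tightly bound (requires more energy to ionize).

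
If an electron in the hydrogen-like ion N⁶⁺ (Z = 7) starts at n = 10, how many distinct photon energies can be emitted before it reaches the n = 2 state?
36

The electron can occupy levels n = 2, 3, ..., 10 during de-excitation — that is m = 10 - 2 + 1 = 9 distinct levels.

The number of distinct spectral lines equals the number of ways to choose 2 of these m levels (each pair gives one possible emission transition):

Number of lines = m(m-1)/2 = 9×8/2 = 36

These correspond to all possible transitions between the 9 levels:
10 → 9, 10 → 8, 10 → 7, 10 → 6, 10 → 5, 10 → 4, 10 → 3, 10 → 2...

Each transition produces a photon with a unique energy (and thus wavelength). This count does not depend on Z.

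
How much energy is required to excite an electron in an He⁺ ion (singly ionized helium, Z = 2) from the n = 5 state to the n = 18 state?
2.0089 eV

The energy levels of a hydrogen-like atom are E_n = -13.6057 Z² eV / n².

Energy at n = 5: E_5 = -13.6057 × 2² / 5² = -2.1769120 eV
Energy at n = 18: E_18 = -13.6057 × 2² / 18² = -0.1679716 eV

The excitation energy is the difference:
ΔE = E_18 - E_5
ΔE = -0.1679716 - (-2.1769120)
ΔE = 2.0089 eV

Since this is positive, energy must be absorbed (photon absorption).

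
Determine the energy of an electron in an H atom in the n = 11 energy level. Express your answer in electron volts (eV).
-0.11 eV

The energy levels of a hydrogen-like atom are given by:
E_n = -13.6057 eV / n²

For n = 11:
E_11 = -13.6057 eV / 11²
E_11 = -13.6057 eV / 121
E_11 = -0.11 eV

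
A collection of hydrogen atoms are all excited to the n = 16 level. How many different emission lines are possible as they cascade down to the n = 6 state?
55

The electron can occupy levels n = 6, 7, ..., 16 during de-excitation — that is m = 16 - 6 + 1 = 11 distinct levels.

The number of distinct spectral lines equals the number of ways to choose 2 of these m levels (each pair gives one possible emission transition):

Number of lines = m(m-1)/2 = 11×10/2 = 55

These correspond to all possible transitions between the 11 levels:
16 → 15, 16 → 14, 16 → 13, 16 → 12, 16 → 11, 16 → 10, 16 → 9, 16 → 8...

Each transition produces a photon with a unique energy (and thus wavelength). This count does not depend on Z.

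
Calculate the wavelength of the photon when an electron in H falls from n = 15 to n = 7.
5708.3512 nm

First, find the transition energy using E_n = -13.6057 / n² eV:
E_15 = -13.6057 / 15² = -0.0604697778 eV
E_7 = -13.6057 / 7² = -0.2776673469 eV

Photon energy: |ΔE| = |E_7 - E_15| = 0.2171975691 eV

Convert to wavelength using E = hc/λ with hc = 1239.84 eV·nm:
λ = hc/E = 1239.84 eV·nm / 0.2171975691 eV
λ = 5708.3512 nm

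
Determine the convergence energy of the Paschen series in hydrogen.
1.512 eV

The series limit corresponds to the transition from n = ∞ to n = 3.
This is the highest energy (shortest wavelength) transition in the Paschen series.

E_∞ = 0 eV
E_3 = -13.6057 / 3² = -1.512 eV

Energy at series limit:
ΔE = E_∞ - E_3 = 0 - (-1.512) = 1.512 eV

This energy equals the ionization energy from the n = 3 state of hydrogen.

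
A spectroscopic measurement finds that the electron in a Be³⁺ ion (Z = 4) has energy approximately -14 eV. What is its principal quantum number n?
n = 4

The exact energy levels follow E_n = -13.6057 Z² / n² eV with Z = 4.

The measured value (-14 eV) is reported to only 2 significant figures, so we must test candidate n values and see which one matches to that precision.

Candidate energies:
  n = 2:  E = -13.6057 × 4² / 2² = -54.42280 eV
  n = 3:  E = -13.6057 × 4² / 3² = -24.18791 eV
  n = 4:  E = -13.6057 × 4² / 4² = -13.60570 eV  ← matches
  n = 5:  E = -13.6057 × 4² / 5² = -8.70765 eV
  n = 6:  E = -13.6057 × 4² / 6² = -6.04698 eV

Checking against the measurement of -14 eV (2 sig figs), only n = 4 agrees:
E_4 = -13.60570 eV, which rounds to -14 eV ✓

Therefore n = 4.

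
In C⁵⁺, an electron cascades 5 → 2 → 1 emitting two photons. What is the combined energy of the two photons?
470.21 eV

The energy levels of C⁵⁺ are E_n = -13.6057 × 6² / n² eV.

First transition (5 → 2):
ΔE₁ = |E_2 - E_5|
ΔE₁ = |-122.45130000 - (-19.59220800)| = 102.85909 eV

Second transition (2 → 1):
ΔE₂ = |E_1 - E_2|
ΔE₂ = |-489.80520000 - (-122.45130000)| = 367.35390 eV

Total energy released:
E_total = ΔE₁ + ΔE₂ = 102.85909 + 367.35390 = 470.21 eV

Note: This equals the direct transition 5 → 1: 470.21 eV ✓
Energy is conserved regardless of the path taken.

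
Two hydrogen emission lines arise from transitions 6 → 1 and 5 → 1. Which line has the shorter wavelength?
6 → 1

Calculate the energy for each transition:

Transition 6 → 1:
ΔE₁ = |E_1 - E_6| = |-13.6057/1² - (-13.6057/6²)|
ΔE₁ = |-13.605700000 - (-0.377936111)| = 13.227764 eV

Transition 5 → 1:
ΔE₂ = |E_1 - E_5| = |-13.6057/1² - (-13.6057/5²)|
ΔE₂ = |-13.605700000 - (-0.544228000)| = 13.061472 eV

Since 13.227764 eV > 13.061472 eV, the transition 6 → 1 emits the more energetic photon.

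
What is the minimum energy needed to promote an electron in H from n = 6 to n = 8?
0.17 eV

The energy levels of a hydrogen-like atom are E_n = -13.6057 eV / n².

Energy at n = 6: E_6 = -13.6057 / 6² = -0.37794 eV
Energy at n = 8: E_8 = -13.6057 / 8² = -0.21259 eV

The excitation energy is the difference:
ΔE = E_8 - E_6
ΔE = -0.21259 - (-0.37794)
ΔE = 0.17 eV

Since this is positive, energy must be absorbed (photon absorption).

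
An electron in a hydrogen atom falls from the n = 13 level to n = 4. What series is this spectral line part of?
Brackett series

The spectral series in hydrogen are named based on the final (lower) energy level:
- Lyman series: n_final = 1 (ultraviolet)
- Balmer series: n_final = 2 (visible/near-UV)
- Paschen series: n_final = 3 (infrared)
- Brackett series: n_final = 4 (infrared)
- Pfund series: n_final = 5 (far infrared)

Since this transition ends at n = 4, it belongs to the Brackett series.

For reference, this 13 → 4 line has photon energy
ΔE = 13.6057 eV × (1/4² - 1/13²) = 0.76984915 eV,
corresponding to wavelength λ = hc/ΔE = 1239.84 eV·nm / 0.76984915 eV = 1610.50 nm in the infrared region.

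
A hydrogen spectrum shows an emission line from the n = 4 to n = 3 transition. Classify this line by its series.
Paschen series

The spectral series in hydrogen are named based on the final (lower) energy level:
- Lyman series: n_final = 1 (ultraviolet)
- Balmer series: n_final = 2 (visible/near-UV)
- Paschen series: n_final = 3 (infrared)
- Brackett series: n_final = 4 (infrared)
- Pfund series: n_final = 5 (far infrared)

Since this transition ends at n = 3, it belongs to the Paschen series.

For reference, this 4 → 3 line has photon energy
ΔE = 13.6057 eV × (1/3² - 1/4²) = 0.6613881944 eV,
corresponding to wavelength λ = hc/ΔE = 1239.84 eV·nm / 0.6613881944 eV = 1874.6026 nm in the infrared region.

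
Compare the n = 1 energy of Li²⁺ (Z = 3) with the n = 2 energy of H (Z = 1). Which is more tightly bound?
Li²⁺ at n = 1 (E = -122.4513 eV)

Using E_n = -13.6057 Z² / n² eV:

Li²⁺ (Z = 3) at n = 1:
E = -13.6057 × 3² / 1² = -13.6057 × 9 / 1 = -122.4513000 eV

H (Z = 1) at n = 2:
E = -13.6057 × 1² / 2² = -13.6057 × 1 / 4 = -3.4014250 eV

Since -122.4513000 eV < -3.4014250 eV,
Li²⁺ at n = 1 is more tightly bound (requires more energy to ionize).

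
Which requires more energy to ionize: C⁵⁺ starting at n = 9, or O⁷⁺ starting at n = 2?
O⁷⁺ at n = 2 (E = -217.6912 eV)

Using E_n = -13.6057 Z² / n² eV:

C⁵⁺ (Z = 6) at n = 9:
E = -13.6057 × 6² / 9² = -13.6057 × 36 / 81 = -6.0469778 eV

O⁷⁺ (Z = 8) at n = 2:
E = -13.6057 × 8² / 2² = -13.6057 × 64 / 4 = -217.6912000 eV

Since -217.6912000 eV < -6.0469778 eV,
O⁷⁺ at n = 2 is more tightly bound (requires more energy to ionize).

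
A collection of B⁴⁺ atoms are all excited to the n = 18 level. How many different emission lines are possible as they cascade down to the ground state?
153

The electron can occupy levels n = 1, 2, ..., 18 during de-excitation — that is m = 18 - 1 + 1 = 18 distinct levels.

The number of distinct spectral lines equals the number of ways to choose 2 of these m levels (each pair gives one possible emission transition):

Number of lines = m(m-1)/2 = 18×17/2 = 153

These correspond to all possible transitions between the 18 levels:
18 → 17, 18 → 16, 18 → 15, 18 → 14, 18 → 13, 18 → 12, 18 → 11, 18 → 10...

Each transition produces a photon with a unique energy (and thus wavelength). This count does not depend on Z.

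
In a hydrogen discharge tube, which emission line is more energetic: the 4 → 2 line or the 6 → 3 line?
4 → 2

Calculate the energy for each transition:

Transition 4 → 2:
ΔE₁ = |E_2 - E_4| = |-13.6057/2² - (-13.6057/4²)|
ΔE₁ = |-3.401425000 - (-0.850356250)| = 2.551069 eV

Transition 6 → 3:
ΔE₂ = |E_3 - E_6| = |-13.6057/3² - (-13.6057/6²)|
ΔE₂ = |-1.511744444 - (-0.377936111)| = 1.133808 eV

Since 2.551069 eV > 1.133808 eV, the transition 4 → 2 emits the more energetic photon.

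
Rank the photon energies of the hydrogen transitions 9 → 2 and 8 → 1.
8 → 1

Calculate the energy for each transition:

Transition 9 → 2:
ΔE₁ = |E_2 - E_9| = |-13.6057/2² - (-13.6057/9²)|
ΔE₁ = |-3.40142500000 - (-0.16797160494)| = 3.23345340 eV

Transition 8 → 1:
ΔE₂ = |E_1 - E_8| = |-13.6057/1² - (-13.6057/8²)|
ΔE₂ = |-13.60570000000 - (-0.21258906250)| = 13.39311094 eV

Since 13.39311094 eV > 3.23345340 eV, the transition 8 → 1 emits the more energetic photon.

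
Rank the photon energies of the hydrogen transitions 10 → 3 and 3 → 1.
3 → 1

Calculate the energy for each transition:

Transition 10 → 3:
ΔE₁ = |E_3 - E_10| = |-13.6057/3² - (-13.6057/10²)|
ΔE₁ = |-1.51174444444 - (-0.13605700000)| = 1.37568744 eV

Transition 3 → 1:
ΔE₂ = |E_1 - E_3| = |-13.6057/1² - (-13.6057/3²)|
ΔE₂ = |-13.60570000000 - (-1.51174444444)| = 12.09395556 eV

Since 12.09395556 eV > 1.37568744 eV, the transition 3 → 1 emits the more energetic photon.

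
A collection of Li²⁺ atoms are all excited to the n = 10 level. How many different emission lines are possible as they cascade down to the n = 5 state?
15

The electron can occupy levels n = 5, 6, ..., 10 during de-excitation — that is m = 10 - 5 + 1 = 6 distinct levels.

The number of distinct spectral lines equals the number of ways to choose 2 of these m levels (each pair gives one possible emission transition):

Number of lines = m(m-1)/2 = 6×5/2 = 15

These correspond to all possible transitions between the 6 levels:
10 → 9, 10 → 8, 10 → 7, 10 → 6, 10 → 5, 9 → 8, 9 → 7, 9 → 6...

Each transition produces a photon with a unique energy (and thus wavelength). This count does not depend on Z.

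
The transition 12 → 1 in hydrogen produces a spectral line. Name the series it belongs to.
Lyman series

The spectral series in hydrogen are named based on the final (lower) energy level:
- Lyman series: n_final = 1 (ultraviolet)
- Balmer series: n_final = 2 (visible/near-UV)
- Paschen series: n_final = 3 (infrared)
- Brackett series: n_final = 4 (infrared)
- Pfund series: n_final = 5 (far infrared)

Since this transition ends at n = 1, it belongs to the Lyman series.

For reference, this 12 → 1 line has photon energy
ΔE = 13.6057 eV × (1/1² - 1/12²) = 13.5112160 eV,
corresponding to wavelength λ = hc/ΔE = 1239.84 eV·nm / 13.5112160 eV = 91.76376 nm in the ultraviolet region.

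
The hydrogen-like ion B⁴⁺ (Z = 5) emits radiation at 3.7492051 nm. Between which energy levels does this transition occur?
n = 6 → n = 1

First, find the photon energy from the wavelength (hc = 1239.84 eV·nm):
E = hc/λ = 1239.84 eV·nm / 3.7492051 nm = 330.69410 eV

The energy levels of B⁴⁺ satisfy E_n = -13.6057 × 5² / n² eV, so an emission n_i → n_f releases
ΔE = 13.6057 × 5² × (1/n_f² − 1/n_i²) eV.

Setting ΔE equal to the photon energy:
1/n_f² − 1/n_i² = 330.69410 / (13.6057 × 5²) = 0.97222223

Since 1/n_i² must be positive, we need 1/n_f² > 0.97222223, i.e. n_f ≤ 1. For each allowed n_f, solve n_i = (1/n_f² − 0.97222223)^(−1/2) and check whether it is a whole number:
  n_f = 1: 1/n_i² = 1.00000000 − 0.97222223 = 0.02777777 → n_i = 6.000  → integer, n_i = 6 ✓

Only n_f = 1 gives an integer upper level, n_i = 6.

The transition is from n = 6 to n = 1 (emission).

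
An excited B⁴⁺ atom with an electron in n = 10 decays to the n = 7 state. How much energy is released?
3.540 eV

The energy levels are E_n = -13.6057 Z² eV / n².

Energy at n = 10: E_10 = -13.6057 × 5² / 10² = -3.401425 eV
Energy at n = 7: E_7 = -13.6057 × 5² / 7² = -6.941684 eV

For emission (electron falling to lower state), the photon energy is:
E_photon = E_10 - E_7 = |-3.401425 - (-6.941684)|
E_photon = 3.540 eV

This energy is carried away by the emitted photon.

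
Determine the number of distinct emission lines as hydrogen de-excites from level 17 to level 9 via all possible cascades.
36

The electron can occupy levels n = 9, 10, ..., 17 during de-excitation — that is m = 17 - 9 + 1 = 9 distinct levels.

The number of distinct spectral lines equals the number of ways to choose 2 of these m levels (each pair gives one possible emission transition):

Number of lines = m(m-1)/2 = 9×8/2 = 36

These correspond to all possible transitions between the 9 levels:
17 → 16, 17 → 15, 17 → 14, 17 → 13, 17 → 12, 17 → 11, 17 → 10, 17 → 9...

Each transition produces a photon with a unique energy (and thus wavelength). This count does not depend on Z.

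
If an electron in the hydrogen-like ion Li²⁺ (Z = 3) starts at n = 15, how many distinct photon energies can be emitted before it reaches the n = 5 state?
55

The electron can occupy levels n = 5, 6, ..., 15 during de-excitation — that is m = 15 - 5 + 1 = 11 distinct levels.

The number of distinct spectral lines equals the number of ways to choose 2 of these m levels (each pair gives one possible emission transition):

Number of lines = m(m-1)/2 = 11×10/2 = 55

These correspond to all possible transitions between the 11 levels:
15 → 14, 15 → 13, 15 → 12, 15 → 11, 15 → 10, 15 → 9, 15 → 8, 15 → 7...

Each transition produces a photon with a unique energy (and thus wavelength). This count does not depend on Z.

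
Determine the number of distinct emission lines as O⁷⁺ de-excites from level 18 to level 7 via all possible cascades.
66

The electron can occupy levels n = 7, 8, ..., 18 during de-excitation — that is m = 18 - 7 + 1 = 12 distinct levels.

The number of distinct spectral lines equals the number of ways to choose 2 of these m levels (each pair gives one possible emission transition):

Number of lines = m(m-1)/2 = 12×11/2 = 66

These correspond to all possible transitions between the 12 levels:
18 → 17, 18 → 16, 18 → 15, 18 → 14, 18 → 13, 18 → 12, 18 → 11, 18 → 10...

Each transition produces a photon with a unique energy (and thus wavelength). This count does not depend on Z.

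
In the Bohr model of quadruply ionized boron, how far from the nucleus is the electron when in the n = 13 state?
1.7886 nm (or 17.8862 Å)

The Bohr radius formula is:
r_n = n² a₀ / Z

where a₀ = 0.0529177 nm is the Bohr radius.

For B⁴⁺ (Z = 5) at n = 13:
r_13 = 13² × 0.0529177 nm / 5
r_13 = 169 × 0.0529177 nm / 5
r_13 = 8.94309 nm / 5
r_13 = 1.7886 nm

The electron orbits at approximately 1.7886 nm from the nucleus.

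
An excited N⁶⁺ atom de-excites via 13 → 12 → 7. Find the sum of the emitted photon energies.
9.660852 eV

The energy levels of N⁶⁺ are E_n = -13.6057 × 7² / n² eV.

First transition (13 → 12):
ΔE₁ = |E_12 - E_13|
ΔE₁ = |-4.629717361111 - (-3.944847928994)| = 0.684869432 eV

Second transition (12 → 7):
ΔE₂ = |E_7 - E_12|
ΔE₂ = |-13.605700000000 - (-4.629717361111)| = 8.975982639 eV

Total energy released:
E_total = ΔE₁ + ΔE₂ = 0.684869432 + 8.975982639 = 9.660852 eV

Note: This equals the direct transition 13 → 7: 9.660852 eV ✓
Energy is conserved regardless of the path taken.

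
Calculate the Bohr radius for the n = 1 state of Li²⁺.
0.01764 nm (or 0.17639 Å)

The Bohr radius formula is:
r_n = n² a₀ / Z

where a₀ = 0.05291772 nm is the Bohr radius.

For Li²⁺ (Z = 3) at n = 1:
r_1 = 1² × 0.05291772 nm / 3
r_1 = 1 × 0.05291772 nm / 3
r_1 = 0.052918 nm / 3
r_1 = 0.01764 nm

The electron orbits at approximately 0.01764 nm from the nucleus.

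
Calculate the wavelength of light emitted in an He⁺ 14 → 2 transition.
93.024982 nm

First, find the transition energy using E_n = -13.6057 Z² / n² eV:
E_14 = -13.6057 × 2² / 14² = -0.27766735 eV
E_2 = -13.6057 × 2² / 2² = -13.60570000 eV

Photon energy: |ΔE| = |E_2 - E_14| = 13.32803265 eV

Convert to wavelength using E = hc/λ with hc = 1239.84 eV·nm:
λ = hc/E = 1239.84 eV·nm / 13.32803265 eV
λ = 93.024982 nm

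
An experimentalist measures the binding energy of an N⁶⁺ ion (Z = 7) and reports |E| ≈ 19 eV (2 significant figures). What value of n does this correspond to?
n = 6

The exact energy levels follow E_n = -13.6057 Z² / n² eV with Z = 7.

The measured value (-19 eV) is reported to only 2 significant figures, so we must test candidate n values and see which one matches to that precision.

Candidate energies:
  n = 4:  E = -13.6057 × 7² / 4² = -41.66746 eV
  n = 5:  E = -13.6057 × 7² / 5² = -26.66717 eV
  n = 6:  E = -13.6057 × 7² / 6² = -18.51887 eV  ← matches
  n = 7:  E = -13.6057 × 7² / 7² = -13.60570 eV
  n = 8:  E = -13.6057 × 7² / 8² = -10.41686 eV

Checking against the measurement of -19 eV (2 sig figs), only n = 6 agrees:
E_6 = -18.51887 eV, which rounds to -19 eV ✓

Therefore n = 6.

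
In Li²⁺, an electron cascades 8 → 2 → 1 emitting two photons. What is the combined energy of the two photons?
120.53800 eV

The energy levels of Li²⁺ are E_n = -13.6057 × 3² / n² eV.

First transition (8 → 2):
ΔE₁ = |E_2 - E_8|
ΔE₁ = |-30.61282500000 - (-1.91330156250)| = 28.69952344 eV

Second transition (2 → 1):
ΔE₂ = |E_1 - E_2|
ΔE₂ = |-122.45130000000 - (-30.61282500000)| = 91.83847500 eV

Total energy released:
E_total = ΔE₁ + ΔE₂ = 28.69952344 + 91.83847500 = 120.53800 eV

Note: This equals the direct transition 8 → 1: 120.53800 eV ✓
Energy is conserved regardless of the path taken.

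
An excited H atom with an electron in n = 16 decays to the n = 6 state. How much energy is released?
0.324789 eV

The energy levels are E_n = -13.6057 eV / n².

Energy at n = 16: E_16 = -13.6057 / 16² = -0.053147266 eV
Energy at n = 6: E_6 = -13.6057 / 6² = -0.377936111 eV

For emission (electron falling to lower state), the photon energy is:
E_photon = E_16 - E_6 = |-0.053147266 - (-0.377936111)|
E_photon = 0.324789 eV

This energy is carried away by the emitted photon.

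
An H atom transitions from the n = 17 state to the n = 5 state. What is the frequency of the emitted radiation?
1.20e+14 Hz

First, find the transition energy:
E_17 = -13.6057 / 17² = -0.047079 eV
E_5 = -13.6057 / 5² = -0.544228 eV
|ΔE| = |E_5 - E_17| = 0.497149 eV

Convert to Joules: E = 0.497149 eV × (1.602177 × 10⁻¹⁹ J/eV) = 7.9652e-20 J

Using E = hf:
f = E/h = 7.9652e-20 J / (6.62607 × 10⁻³⁴ J·s)
f = 1.20e+14 Hz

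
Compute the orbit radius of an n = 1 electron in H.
0.0529 nm (or 0.5292 Å)

The Bohr radius formula is:
r_n = n² a₀ / Z

where a₀ = 0.0529177 nm is the Bohr radius.

For H (Z = 1) at n = 1:
r_1 = 1² × 0.0529177 nm / 1
r_1 = 1 × 0.0529177 nm / 1
r_1 = 0.05292 nm / 1
r_1 = 0.0529 nm

The electron orbits at approximately 0.0529 nm from the nucleus.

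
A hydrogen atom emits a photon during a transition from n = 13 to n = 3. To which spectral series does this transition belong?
Paschen series

The spectral series in hydrogen are named based on the final (lower) energy level:
- Lyman series: n_final = 1 (ultraviolet)
- Balmer series: n_final = 2 (visible/near-UV)
- Paschen series: n_final = 3 (infrared)
- Brackett series: n_final = 4 (infrared)
- Pfund series: n_final = 5 (far infrared)

Since this transition ends at n = 3, it belongs to the Paschen series.

For reference, this 13 → 3 line has photon energy
ΔE = 13.6057 eV × (1/3² - 1/13²) = 1.431237344 eV,
corresponding to wavelength λ = hc/ΔE = 1239.84 eV·nm / 1.431237344 eV = 866.27142 nm in the infrared region.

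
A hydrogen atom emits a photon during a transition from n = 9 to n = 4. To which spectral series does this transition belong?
Brackett series

The spectral series in hydrogen are named based on the final (lower) energy level:
- Lyman series: n_final = 1 (ultraviolet)
- Balmer series: n_final = 2 (visible/near-UV)
- Paschen series: n_final = 3 (infrared)
- Brackett series: n_final = 4 (infrared)
- Pfund series: n_final = 5 (far infrared)

Since this transition ends at n = 4, it belongs to the Brackett series.

For reference, this 9 → 4 line has photon energy
ΔE = 13.6057 eV × (1/4² - 1/9²) = 0.68238464506 eV,
corresponding to wavelength λ = hc/ΔE = 1239.84 eV·nm / 0.68238464506 eV = 1816.92248 nm in the infrared region.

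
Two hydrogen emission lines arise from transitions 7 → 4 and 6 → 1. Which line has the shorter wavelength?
6 → 1

Calculate the energy for each transition:

Transition 7 → 4:
ΔE₁ = |E_4 - E_7| = |-13.6057/4² - (-13.6057/7²)|
ΔE₁ = |-0.850356250000 - (-0.277667346939)| = 0.572688903 eV

Transition 6 → 1:
ΔE₂ = |E_1 - E_6| = |-13.6057/1² - (-13.6057/6²)|
ΔE₂ = |-13.605700000000 - (-0.377936111111)| = 13.227763889 eV

Since 13.227763889 eV > 0.572688903 eV, the transition 6 → 1 emits the more energetic photon.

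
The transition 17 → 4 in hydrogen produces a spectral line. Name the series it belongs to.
Brackett series

The spectral series in hydrogen are named based on the final (lower) energy level:
- Lyman series: n_final = 1 (ultraviolet)
- Balmer series: n_final = 2 (visible/near-UV)
- Paschen series: n_final = 3 (infrared)
- Brackett series: n_final = 4 (infrared)
- Pfund series: n_final = 5 (far infrared)

Since this transition ends at n = 4, it belongs to the Brackett series.

For reference, this 17 → 4 line has photon energy
ΔE = 13.6057 eV × (1/4² - 1/17²) = 0.80327770329 eV,
corresponding to wavelength λ = hc/ΔE = 1239.84 eV·nm / 0.80327770329 eV = 1543.47618 nm in the infrared region.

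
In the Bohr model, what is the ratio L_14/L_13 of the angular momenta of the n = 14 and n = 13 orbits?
1.076923

In the Bohr model, L_n = nℏ, so the ratio is purely the ratio of quantum numbers:

L_14/L_13 = 14ℏ / 13ℏ = 14/13 = 1.076923

The angular momentum scales linearly with n.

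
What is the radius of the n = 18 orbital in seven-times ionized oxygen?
2.14317 nm (or 21.43168 Å)

The Bohr radius formula is:
r_n = n² a₀ / Z

where a₀ = 0.05291772 nm is the Bohr radius.

For O⁷⁺ (Z = 8) at n = 18:
r_18 = 18² × 0.05291772 nm / 8
r_18 = 324 × 0.05291772 nm / 8
r_18 = 17.145341 nm / 8
r_18 = 2.14317 nm

The electron orbits at approximately 2.14317 nm from the nucleus.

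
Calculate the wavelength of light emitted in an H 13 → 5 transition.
2673.67721 nm

First, find the transition energy using E_n = -13.6057 / n² eV:
E_13 = -13.6057 / 13² = -0.08050710059 eV
E_5 = -13.6057 / 5² = -0.54422800000 eV

Photon energy: |ΔE| = |E_5 - E_13| = 0.46372089941 eV

Convert to wavelength using E = hc/λ with hc = 1239.84 eV·nm:
λ = hc/E = 1239.84 eV·nm / 0.46372089941 eV
λ = 2673.67721 nm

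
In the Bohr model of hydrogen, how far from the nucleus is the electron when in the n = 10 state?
5.2918 nm (or 52.9177 Å)

The Bohr radius formula is:
r_n = n² a₀ / Z

where a₀ = 0.0529177 nm is the Bohr radius.

For H (Z = 1) at n = 10:
r_10 = 10² × 0.0529177 nm / 1
r_10 = 100 × 0.0529177 nm / 1
r_10 = 5.29177 nm / 1
r_10 = 5.2918 nm

The electron orbits at approximately 5.2918 nm from the nucleus.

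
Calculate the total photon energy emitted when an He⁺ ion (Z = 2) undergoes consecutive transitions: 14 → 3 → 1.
54.145133 eV

The energy levels of He⁺ are E_n = -13.6057 × 2² / n² eV.

First transition (14 → 3):
ΔE₁ = |E_3 - E_14|
ΔE₁ = |-6.046977777778 - (-0.277667346939)| = 5.769310431 eV

Second transition (3 → 1):
ΔE₂ = |E_1 - E_3|
ΔE₂ = |-54.422800000000 - (-6.046977777778)| = 48.375822222 eV

Total energy released:
E_total = ΔE₁ + ΔE₂ = 5.769310431 + 48.375822222 = 54.145133 eV

Note: This equals the direct transition 14 → 1: 54.145133 eV ✓
Energy is conserved regardless of the path taken.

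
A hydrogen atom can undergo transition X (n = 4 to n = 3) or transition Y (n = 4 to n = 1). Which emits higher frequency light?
4 → 1

Calculate the energy for each transition:

Transition 4 → 3:
ΔE₁ = |E_3 - E_4| = |-13.6057/3² - (-13.6057/4²)|
ΔE₁ = |-1.511744444444 - (-0.850356250000)| = 0.661388194 eV

Transition 4 → 1:
ΔE₂ = |E_1 - E_4| = |-13.6057/1² - (-13.6057/4²)|
ΔE₂ = |-13.605700000000 - (-0.850356250000)| = 12.755343750 eV

Since 12.755343750 eV > 0.661388194 eV, the transition 4 → 1 emits the more energetic photon.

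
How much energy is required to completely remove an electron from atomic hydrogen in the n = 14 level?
0.069 eV

The ionization energy is the energy needed to remove the electron completely (n → ∞).

For hydrogen, E_n = -13.6057 eV / n².

At n = 14: E_14 = -13.6057 / 14² = -0.069417 eV
At n = ∞: E_∞ = 0 eV

Ionization energy = E_∞ - E_14 = 0 - (-0.069417) = 0.069417 eV
Ionization energy ≈ 0.069 eV

This is also called the binding energy of the electron in state n = 14.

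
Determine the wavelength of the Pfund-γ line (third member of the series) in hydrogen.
3738.52362 nm

The lines of a series are numbered from the longest wavelength (smallest ΔE) outward; the third line is the transition from n = n_f + 3 to n_f.
The Pfund series has all transitions ending at n_f = 5.

For H, the third line (γ-line) is the jump from n = 8 to n = 5:
E_8 = -13.6057 / 8² = -0.21258906250 eV
E_5 = -13.6057 / 5² = -0.54422800000 eV
ΔE = E_8 - E_5 = 0.33163893750 eV

λ = hc/E = 1239.84 eV·nm / 0.33163893750 eV
λ = 3738.52362 nm

This is the γ-line of the Pfund series in H.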